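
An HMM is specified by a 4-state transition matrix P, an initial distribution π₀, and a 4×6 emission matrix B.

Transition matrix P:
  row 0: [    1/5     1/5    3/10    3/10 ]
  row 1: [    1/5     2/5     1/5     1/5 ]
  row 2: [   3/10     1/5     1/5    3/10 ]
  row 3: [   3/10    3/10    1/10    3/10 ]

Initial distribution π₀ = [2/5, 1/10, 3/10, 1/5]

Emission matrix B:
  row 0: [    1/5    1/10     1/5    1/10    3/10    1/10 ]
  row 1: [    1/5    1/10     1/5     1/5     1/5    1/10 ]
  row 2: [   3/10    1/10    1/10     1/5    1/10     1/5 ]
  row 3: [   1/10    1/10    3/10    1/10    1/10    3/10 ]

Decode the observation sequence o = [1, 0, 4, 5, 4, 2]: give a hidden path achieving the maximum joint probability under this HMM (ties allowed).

path = [0, 2, 0, 3, 0, 3]

t=0: δ = [4.000e-02, 1.000e-02, 3.000e-02, 2.000e-02]  (obs o_0=1)
t=1: δ = [1.800e-03, 1.600e-03, 3.600e-03, 1.200e-03]  ψ = [2, 0, 0, 0]  (obs o_1=0)
t=2: δ = [3.240e-04, 1.440e-04, 7.200e-05, 1.080e-04]  ψ = [2, 2, 2, 2]  (obs o_2=4)
t=3: δ = [6.480e-06, 6.480e-06, 1.944e-05, 2.916e-05]  ψ = [0, 0, 0, 0]  (obs o_3=5)
t=4: δ = [2.624e-06, 1.750e-06, 3.888e-07, 8.748e-07]  ψ = [3, 3, 2, 3]  (obs o_4=4)
t=5: δ = [1.050e-07, 1.400e-07, 7.873e-08, 2.362e-07]  ψ = [0, 1, 0, 0]  (obs o_5=2)
backtrack: best end state = 3; path = [0, 2, 0, 3, 0, 3]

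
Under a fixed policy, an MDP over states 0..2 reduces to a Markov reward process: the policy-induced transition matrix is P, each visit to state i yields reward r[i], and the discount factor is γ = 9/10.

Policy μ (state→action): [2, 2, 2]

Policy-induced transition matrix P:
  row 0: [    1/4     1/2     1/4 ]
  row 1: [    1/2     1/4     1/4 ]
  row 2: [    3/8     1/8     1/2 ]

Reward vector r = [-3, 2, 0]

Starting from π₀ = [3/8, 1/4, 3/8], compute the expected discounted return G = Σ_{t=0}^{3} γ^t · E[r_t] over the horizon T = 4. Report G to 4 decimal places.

G = -1.8361

t=0: π = [0.3750, 0.2500, 0.3750], E[r] = -0.6250, γ^t·E[r] = -0.625000, running G = -0.625000
t=1: π = [0.3594, 0.2969, 0.3438], E[r] = -0.4844, γ^t·E[r] = -0.435938, running G = -1.060938
t=2: π = [0.3672, 0.2969, 0.3359], E[r] = -0.5078, γ^t·E[r] = -0.411328, running G = -1.472266
t=3: π = [0.3662, 0.2998, 0.3340], E[r] = -0.4990, γ^t·E[r] = -0.363788, running G = -1.836054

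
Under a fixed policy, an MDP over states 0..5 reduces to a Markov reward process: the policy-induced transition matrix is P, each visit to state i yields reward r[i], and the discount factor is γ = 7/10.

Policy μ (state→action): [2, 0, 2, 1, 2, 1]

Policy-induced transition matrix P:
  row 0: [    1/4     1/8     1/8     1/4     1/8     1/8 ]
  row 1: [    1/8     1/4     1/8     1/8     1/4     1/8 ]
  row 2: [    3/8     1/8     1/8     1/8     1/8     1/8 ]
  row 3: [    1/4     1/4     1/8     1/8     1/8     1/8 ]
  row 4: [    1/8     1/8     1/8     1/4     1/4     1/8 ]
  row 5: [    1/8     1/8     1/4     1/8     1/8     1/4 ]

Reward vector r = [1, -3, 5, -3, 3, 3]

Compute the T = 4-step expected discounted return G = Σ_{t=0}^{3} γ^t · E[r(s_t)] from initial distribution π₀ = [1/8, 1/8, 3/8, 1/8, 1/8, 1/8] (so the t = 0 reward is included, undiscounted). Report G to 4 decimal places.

G = 3.3235

t=0: π = [0.1250, 0.1250, 0.3750, 0.1250, 0.1250, 0.1250], E[r] = 2.0000, γ^t·E[r] = 2.000000, running G = 2.000000
t=1: π = [0.2500, 0.1563, 0.1406, 0.1563, 0.1563, 0.1406], E[r] = 0.9063, γ^t·E[r] = 0.634375, running G = 2.634375
t=2: π = [0.2109, 0.1641, 0.1426, 0.1758, 0.1641, 0.1426], E[r] = 0.8242, γ^t·E[r] = 0.403867, running G = 3.038242
t=3: π = [0.2090, 0.1675, 0.1428, 0.1719, 0.1660, 0.1428], E[r] = 0.8315, γ^t·E[r] = 0.285219, running G = 3.323461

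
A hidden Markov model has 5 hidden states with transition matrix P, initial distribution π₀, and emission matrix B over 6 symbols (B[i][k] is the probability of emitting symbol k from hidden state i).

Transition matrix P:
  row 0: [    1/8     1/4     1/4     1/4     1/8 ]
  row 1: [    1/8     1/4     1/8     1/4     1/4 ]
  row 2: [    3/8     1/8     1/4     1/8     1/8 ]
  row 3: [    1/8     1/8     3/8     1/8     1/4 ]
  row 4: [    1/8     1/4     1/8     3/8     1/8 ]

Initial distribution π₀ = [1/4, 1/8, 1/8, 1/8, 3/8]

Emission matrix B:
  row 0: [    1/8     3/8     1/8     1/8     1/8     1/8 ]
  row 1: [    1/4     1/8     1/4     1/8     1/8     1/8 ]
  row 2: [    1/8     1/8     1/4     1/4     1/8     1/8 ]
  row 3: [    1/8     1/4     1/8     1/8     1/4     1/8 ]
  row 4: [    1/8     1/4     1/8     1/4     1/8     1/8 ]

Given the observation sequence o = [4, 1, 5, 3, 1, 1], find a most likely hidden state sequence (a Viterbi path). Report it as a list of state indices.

t=0: δ = [3.125e-02, 1.562e-02, 1.562e-02, 3.125e-02, 4.688e-02]  (obs o_0=4)
t=1: δ = [2.197e-03, 1.465e-03, 1.465e-03, 4.395e-03, 1.953e-03]  ψ = [2, 4, 3, 4, 3]  (obs o_1=1)
t=2: δ = [6.866e-05, 6.866e-05, 2.060e-04, 9.155e-05, 1.373e-04]  ψ = [2, 0, 3, 4, 3]  (obs o_2=5)
t=3: δ = [9.656e-06, 4.292e-06, 1.287e-05, 6.437e-06, 6.437e-06]  ψ = [2, 4, 2, 4, 2]  (obs o_3=3)
t=4: δ = [1.810e-06, 3.017e-07, 4.023e-07, 6.035e-07, 4.023e-07]  ψ = [2, 0, 2, 0, 2]  (obs o_4=1)
t=5: δ = [8.487e-08, 5.658e-08, 5.658e-08, 1.132e-07, 5.658e-08]  ψ = [0, 0, 0, 0, 0]  (obs o_5=1)
backtrack: best end state = 3; path = [4, 3, 2, 2, 0, 3]

path = [4, 3, 2, 2, 0, 3]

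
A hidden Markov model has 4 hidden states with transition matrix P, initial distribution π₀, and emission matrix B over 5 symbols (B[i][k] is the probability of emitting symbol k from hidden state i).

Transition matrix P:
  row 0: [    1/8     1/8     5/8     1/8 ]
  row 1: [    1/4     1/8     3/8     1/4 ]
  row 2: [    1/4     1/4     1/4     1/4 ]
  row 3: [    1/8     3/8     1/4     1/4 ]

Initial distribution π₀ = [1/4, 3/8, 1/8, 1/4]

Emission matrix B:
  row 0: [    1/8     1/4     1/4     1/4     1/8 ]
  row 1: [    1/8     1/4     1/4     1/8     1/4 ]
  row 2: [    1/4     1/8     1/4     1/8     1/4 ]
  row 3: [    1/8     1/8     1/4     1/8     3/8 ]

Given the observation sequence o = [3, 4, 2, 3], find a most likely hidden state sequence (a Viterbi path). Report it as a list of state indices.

path = [0, 2, 0, 2]

t=0: δ = [6.250e-02, 4.688e-02, 1.562e-02, 3.125e-02]  (obs o_0=3)
t=1: δ = [1.465e-03, 2.930e-03, 9.766e-03, 4.395e-03]  ψ = [1, 3, 0, 1]  (obs o_1=4)
t=2: δ = [6.104e-04, 6.104e-04, 6.104e-04, 6.104e-04]  ψ = [2, 2, 2, 2]  (obs o_2=2)
t=3: δ = [3.815e-05, 2.861e-05, 4.768e-05, 1.907e-05]  ψ = [1, 3, 0, 1]  (obs o_3=3)
backtrack: best end state = 2; path = [0, 2, 0, 2]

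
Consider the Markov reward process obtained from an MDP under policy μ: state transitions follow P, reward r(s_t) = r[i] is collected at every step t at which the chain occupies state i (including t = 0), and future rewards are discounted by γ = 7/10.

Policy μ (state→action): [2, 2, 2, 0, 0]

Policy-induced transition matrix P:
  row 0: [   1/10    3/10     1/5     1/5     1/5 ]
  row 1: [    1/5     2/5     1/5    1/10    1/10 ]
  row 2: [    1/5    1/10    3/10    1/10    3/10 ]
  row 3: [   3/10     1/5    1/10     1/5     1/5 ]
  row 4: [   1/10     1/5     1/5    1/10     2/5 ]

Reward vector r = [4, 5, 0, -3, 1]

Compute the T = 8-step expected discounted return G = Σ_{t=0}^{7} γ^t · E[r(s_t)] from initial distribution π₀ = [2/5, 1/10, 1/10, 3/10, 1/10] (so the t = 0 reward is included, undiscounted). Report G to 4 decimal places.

t=0: π = [0.4000, 0.1000, 0.1000, 0.3000, 0.1000], E[r] = 1.3000, γ^t·E[r] = 1.300000, running G = 1.300000
t=1: π = [0.1800, 0.2500, 0.1800, 0.1700, 0.2200], E[r] = 1.6800, γ^t·E[r] = 1.176000, running G = 2.476000
t=2: π = [0.1770, 0.2500, 0.2010, 0.1350, 0.2370], E[r] = 1.7900, γ^t·E[r] = 0.877100, running G = 3.353100
t=3: π = [0.1721, 0.2476, 0.2066, 0.1312, 0.2425], E[r] = 1.7753, γ^t·E[r] = 0.608928, running G = 3.962028
t=4: π = [0.1717, 0.2461, 0.2075, 0.1303, 0.2444], E[r] = 1.7704, γ^t·E[r] = 0.425073, running G = 4.387101
t=5: π = [0.1714, 0.2456, 0.2077, 0.1302, 0.2450], E[r] = 1.7683, γ^t·E[r] = 0.297193, running G = 4.684294
t=6: π = [0.1714, 0.2455, 0.2078, 0.1302, 0.2452], E[r] = 1.7677, γ^t·E[r] = 0.207969, running G = 4.892262
t=7: π = [0.1714, 0.2455, 0.2078, 0.1302, 0.2453], E[r] = 1.7675, γ^t·E[r] = 0.145565, running G = 5.037827

G = 5.0378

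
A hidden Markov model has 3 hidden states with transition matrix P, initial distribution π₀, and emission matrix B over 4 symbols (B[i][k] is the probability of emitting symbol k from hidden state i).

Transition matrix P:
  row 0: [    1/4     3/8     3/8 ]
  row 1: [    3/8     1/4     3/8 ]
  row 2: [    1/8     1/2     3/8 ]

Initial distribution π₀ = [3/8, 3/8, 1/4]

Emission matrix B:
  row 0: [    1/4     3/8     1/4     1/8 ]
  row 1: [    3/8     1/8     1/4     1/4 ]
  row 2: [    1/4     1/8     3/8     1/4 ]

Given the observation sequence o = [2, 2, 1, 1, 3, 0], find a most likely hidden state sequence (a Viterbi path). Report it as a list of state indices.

t=0: δ = [9.375e-02, 9.375e-02, 9.375e-02]  (obs o_0=2)
t=1: δ = [8.789e-03, 1.172e-02, 1.318e-02]  ψ = [1, 2, 0]  (obs o_1=2)
t=2: δ = [1.648e-03, 8.240e-04, 6.180e-04]  ψ = [1, 2, 2]  (obs o_2=1)
t=3: δ = [1.545e-04, 7.725e-05, 7.725e-05]  ψ = [0, 0, 0]  (obs o_3=1)
t=4: δ = [4.828e-06, 1.448e-05, 1.448e-05]  ψ = [0, 0, 0]  (obs o_4=3)
t=5: δ = [1.358e-06, 2.716e-06, 1.358e-06]  ψ = [1, 2, 1]  (obs o_5=0)
backtrack: best end state = 1; path = [2, 1, 0, 0, 2, 1]

path = [2, 1, 0, 0, 2, 1]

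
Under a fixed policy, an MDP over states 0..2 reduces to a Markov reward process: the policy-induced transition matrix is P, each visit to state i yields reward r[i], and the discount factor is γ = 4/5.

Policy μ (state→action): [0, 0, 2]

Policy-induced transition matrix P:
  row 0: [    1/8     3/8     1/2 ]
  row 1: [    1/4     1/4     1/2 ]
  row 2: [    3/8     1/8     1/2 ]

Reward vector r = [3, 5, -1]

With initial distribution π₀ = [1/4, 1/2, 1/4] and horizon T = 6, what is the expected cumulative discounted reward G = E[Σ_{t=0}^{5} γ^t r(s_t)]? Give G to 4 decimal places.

G = 6.9249

t=0: π = [0.2500, 0.5000, 0.2500], E[r] = 3.0000, γ^t·E[r] = 3.000000, running G = 3.000000
t=1: π = [0.2500, 0.2500, 0.5000], E[r] = 1.5000, γ^t·E[r] = 1.200000, running G = 4.200000
t=2: π = [0.2813, 0.2188, 0.5000], E[r] = 1.4375, γ^t·E[r] = 0.920000, running G = 5.120000
t=3: π = [0.2773, 0.2227, 0.5000], E[r] = 1.4453, γ^t·E[r] = 0.740000, running G = 5.860000
t=4: π = [0.2778, 0.2222, 0.5000], E[r] = 1.4443, γ^t·E[r] = 0.591600, running G = 6.451600
t=5: π = [0.2778, 0.2222, 0.5000], E[r] = 1.4445, γ^t·E[r] = 0.473320, running G = 6.924920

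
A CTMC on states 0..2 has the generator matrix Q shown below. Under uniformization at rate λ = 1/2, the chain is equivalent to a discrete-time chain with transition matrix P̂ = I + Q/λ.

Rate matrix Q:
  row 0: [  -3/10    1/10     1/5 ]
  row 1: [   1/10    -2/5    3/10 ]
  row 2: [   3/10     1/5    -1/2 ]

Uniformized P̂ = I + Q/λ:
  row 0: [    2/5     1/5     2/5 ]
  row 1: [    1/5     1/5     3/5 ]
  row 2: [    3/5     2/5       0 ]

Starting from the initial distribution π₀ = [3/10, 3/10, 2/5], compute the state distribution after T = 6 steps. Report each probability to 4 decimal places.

π = [0.4114, 0.2644, 0.3242]

t=0: π = [0.3000, 0.3000, 0.4000]
t=1: π = [0.4200, 0.2800, 0.3000]
t=2: π = [0.4040, 0.2600, 0.3360]
t=3: π = [0.4152, 0.2672, 0.3176]
t=4: π = [0.4101, 0.2635, 0.3264]
t=5: π = [0.4126, 0.2653, 0.3221]
t=6: π = [0.4114, 0.2644, 0.3242]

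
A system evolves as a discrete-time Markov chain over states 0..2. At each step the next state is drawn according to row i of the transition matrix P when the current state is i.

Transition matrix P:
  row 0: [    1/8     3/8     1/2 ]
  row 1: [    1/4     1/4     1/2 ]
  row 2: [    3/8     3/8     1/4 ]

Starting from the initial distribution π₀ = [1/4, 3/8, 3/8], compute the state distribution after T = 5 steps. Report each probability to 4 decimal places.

π = [0.2666, 0.3333, 0.4000]

t=0: π = [0.2500, 0.3750, 0.3750]
t=1: π = [0.2656, 0.3281, 0.4063]
t=2: π = [0.2676, 0.3340, 0.3984]
t=3: π = [0.2664, 0.3333, 0.4004]
t=4: π = [0.2668, 0.3333, 0.3999]
t=5: π = [0.2666, 0.3333, 0.4000]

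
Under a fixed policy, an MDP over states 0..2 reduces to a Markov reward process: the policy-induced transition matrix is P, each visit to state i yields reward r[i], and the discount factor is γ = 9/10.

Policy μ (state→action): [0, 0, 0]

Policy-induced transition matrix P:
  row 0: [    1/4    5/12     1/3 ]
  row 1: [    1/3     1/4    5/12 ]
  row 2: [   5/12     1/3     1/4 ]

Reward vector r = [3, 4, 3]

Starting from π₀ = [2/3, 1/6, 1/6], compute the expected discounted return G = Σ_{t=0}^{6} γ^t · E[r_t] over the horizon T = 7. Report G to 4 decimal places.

t=0: π = [0.6667, 0.1667, 0.1667], E[r] = 3.1667, γ^t·E[r] = 3.166667, running G = 3.166667
t=1: π = [0.2917, 0.3750, 0.3333], E[r] = 3.3750, γ^t·E[r] = 3.037500, running G = 6.204167
t=2: π = [0.3368, 0.3264, 0.3368], E[r] = 3.3264, γ^t·E[r] = 2.694375, running G = 8.898542
t=3: π = [0.3333, 0.3342, 0.3325], E[r] = 3.3342, γ^t·E[r] = 2.430633, running G = 11.329174
t=4: π = [0.3333, 0.3333, 0.3335], E[r] = 3.3333, γ^t·E[r] = 2.186953, running G = 13.516127
t=5: π = [0.3334, 0.3333, 0.3333], E[r] = 3.3333, γ^t·E[r] = 1.968300, running G = 15.484427
t=6: π = [0.3333, 0.3333, 0.3333], E[r] = 3.3333, γ^t·E[r] = 1.771471, running G = 17.255898

G = 17.2559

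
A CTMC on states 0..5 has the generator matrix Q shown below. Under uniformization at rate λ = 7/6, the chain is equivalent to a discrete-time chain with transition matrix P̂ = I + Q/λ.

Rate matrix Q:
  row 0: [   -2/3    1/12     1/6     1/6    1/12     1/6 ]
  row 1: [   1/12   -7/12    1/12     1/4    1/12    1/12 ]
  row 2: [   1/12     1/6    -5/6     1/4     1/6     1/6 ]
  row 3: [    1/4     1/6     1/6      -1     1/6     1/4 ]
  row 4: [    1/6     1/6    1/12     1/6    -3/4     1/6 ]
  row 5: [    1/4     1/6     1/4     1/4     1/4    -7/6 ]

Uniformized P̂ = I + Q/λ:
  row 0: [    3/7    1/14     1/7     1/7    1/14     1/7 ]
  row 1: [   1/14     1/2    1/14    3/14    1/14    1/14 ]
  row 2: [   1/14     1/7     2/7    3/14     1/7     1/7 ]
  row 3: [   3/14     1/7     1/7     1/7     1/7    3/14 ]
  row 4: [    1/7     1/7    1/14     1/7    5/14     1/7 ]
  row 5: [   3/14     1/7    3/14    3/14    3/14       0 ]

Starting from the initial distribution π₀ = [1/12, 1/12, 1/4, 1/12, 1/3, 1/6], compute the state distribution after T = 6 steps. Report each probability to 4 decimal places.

π = [0.1953, 0.2004, 0.1471, 0.1765, 0.1572, 0.1235]

t=0: π = [0.0833, 0.0833, 0.2500, 0.0833, 0.3333, 0.1667]
t=1: π = [0.1607, 0.1667, 0.1607, 0.1786, 0.2143, 0.1190]
t=2: π = [0.1866, 0.1909, 0.1471, 0.1747, 0.1739, 0.1267]
t=3: π = [0.1936, 0.1977, 0.1469, 0.1761, 0.1622, 0.1236]
t=4: π = [0.1950, 0.1996, 0.1470, 0.1763, 0.1585, 0.1237]
t=5: π = [0.1952, 0.2002, 0.1471, 0.1764, 0.1575, 0.1235]
t=6: π = [0.1953, 0.2004, 0.1471, 0.1765, 0.1572, 0.1235]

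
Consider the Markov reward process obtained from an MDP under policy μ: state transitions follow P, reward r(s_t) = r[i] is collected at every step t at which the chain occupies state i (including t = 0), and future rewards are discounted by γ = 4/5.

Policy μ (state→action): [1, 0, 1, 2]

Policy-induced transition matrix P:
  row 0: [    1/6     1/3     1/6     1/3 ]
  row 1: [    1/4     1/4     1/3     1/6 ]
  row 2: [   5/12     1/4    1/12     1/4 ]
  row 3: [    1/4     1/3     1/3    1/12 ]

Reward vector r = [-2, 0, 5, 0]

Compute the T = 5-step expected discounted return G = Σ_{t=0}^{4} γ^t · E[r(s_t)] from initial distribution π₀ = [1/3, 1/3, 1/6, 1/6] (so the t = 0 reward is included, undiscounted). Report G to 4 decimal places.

G = 1.6846

t=0: π = [0.3333, 0.3333, 0.1667, 0.1667], E[r] = 0.1667, γ^t·E[r] = 0.166667, running G = 0.166667
t=1: π = [0.2500, 0.2917, 0.2361, 0.2222], E[r] = 0.6806, γ^t·E[r] = 0.544444, running G = 0.711111
t=2: π = [0.2685, 0.2894, 0.2326, 0.2095], E[r] = 0.6262, γ^t·E[r] = 0.400741, running G = 1.111852
t=3: π = [0.2664, 0.2898, 0.2304, 0.2133], E[r] = 0.6193, γ^t·E[r] = 0.317086, running G = 1.428938
t=4: π = [0.2662, 0.2900, 0.2313, 0.2125], E[r] = 0.6242, γ^t·E[r] = 0.255687, running G = 1.684626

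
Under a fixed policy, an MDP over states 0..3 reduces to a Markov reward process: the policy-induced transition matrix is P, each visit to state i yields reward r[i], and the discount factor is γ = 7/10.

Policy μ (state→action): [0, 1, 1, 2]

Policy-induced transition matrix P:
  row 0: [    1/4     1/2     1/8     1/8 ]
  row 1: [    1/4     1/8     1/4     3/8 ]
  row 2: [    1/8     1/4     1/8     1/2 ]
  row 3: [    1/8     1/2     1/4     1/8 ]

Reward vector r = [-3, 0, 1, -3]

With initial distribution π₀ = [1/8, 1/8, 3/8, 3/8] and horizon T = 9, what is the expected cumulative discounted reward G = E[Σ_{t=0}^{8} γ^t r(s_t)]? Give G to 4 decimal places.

G = -3.7657

t=0: π = [0.1250, 0.1250, 0.3750, 0.3750], E[r] = -1.1250, γ^t·E[r] = -1.125000, running G = -1.125000
t=1: π = [0.1563, 0.3594, 0.1875, 0.2969], E[r] = -1.1719, γ^t·E[r] = -0.820313, running G = -1.945313
t=2: π = [0.1895, 0.3184, 0.2070, 0.2852], E[r] = -1.2168, γ^t·E[r] = -0.596230, running G = -2.541543
t=3: π = [0.1885, 0.3289, 0.2004, 0.2822], E[r] = -1.2117, γ^t·E[r] = -0.415603, running G = -2.957146
t=4: π = [0.1897, 0.3266, 0.2014, 0.2824], E[r] = -1.2148, γ^t·E[r] = -0.291662, running G = -3.248808
t=5: π = [0.1895, 0.3272, 0.2011, 0.2822], E[r] = -1.2140, γ^t·E[r] = -0.204029, running G = -3.452837
t=6: π = [0.1896, 0.3270, 0.2012, 0.2822], E[r] = -1.2143, γ^t·E[r] = -0.142856, running G = -3.595693
t=7: π = [0.1896, 0.3271, 0.2012, 0.2822], E[r] = -1.2142, γ^t·E[r] = -0.099991, running G = -3.695684
t=8: π = [0.1896, 0.3271, 0.2012, 0.2822], E[r] = -1.2142, γ^t·E[r] = -0.069996, running G = -3.765679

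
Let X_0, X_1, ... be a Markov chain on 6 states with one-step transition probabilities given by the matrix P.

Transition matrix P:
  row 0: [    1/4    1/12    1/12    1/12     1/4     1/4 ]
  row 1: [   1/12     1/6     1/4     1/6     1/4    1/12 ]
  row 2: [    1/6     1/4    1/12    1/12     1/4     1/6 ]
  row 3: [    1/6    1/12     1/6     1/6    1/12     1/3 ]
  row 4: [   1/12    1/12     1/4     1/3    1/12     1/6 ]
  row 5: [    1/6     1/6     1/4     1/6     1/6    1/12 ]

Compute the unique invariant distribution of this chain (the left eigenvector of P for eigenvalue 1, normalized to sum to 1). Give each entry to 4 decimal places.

Balance equations π_j = Σ_i π_i·P[i][j]:
  π_0 = 1/4·π_0 + 1/12·π_1 + 1/6·π_2 + 1/6·π_3 + 1/12·π_4 + 1/6·π_5
  π_1 = 1/12·π_0 + 1/6·π_1 + 1/4·π_2 + 1/12·π_3 + 1/12·π_4 + 1/6·π_5
  π_2 = 1/12·π_0 + 1/4·π_1 + 1/12·π_2 + 1/6·π_3 + 1/4·π_4 + 1/4·π_5
  π_3 = 1/12·π_0 + 1/6·π_1 + 1/12·π_2 + 1/6·π_3 + 1/3·π_4 + 1/6·π_5
  π_4 = 1/4·π_0 + 1/4·π_1 + 1/4·π_2 + 1/12·π_3 + 1/12·π_4 + 1/6·π_5
  normalize: π_0 + π_1 + π_2 + π_3 + π_4 + π_5 = 1
Solving the linear system gives exactly π = [44643/291863, 40902/291863, 52653/291863, 49161/291863, 51751/291863, 52753/291863].

π = [0.1530, 0.1401, 0.1804, 0.1684, 0.1773, 0.1807]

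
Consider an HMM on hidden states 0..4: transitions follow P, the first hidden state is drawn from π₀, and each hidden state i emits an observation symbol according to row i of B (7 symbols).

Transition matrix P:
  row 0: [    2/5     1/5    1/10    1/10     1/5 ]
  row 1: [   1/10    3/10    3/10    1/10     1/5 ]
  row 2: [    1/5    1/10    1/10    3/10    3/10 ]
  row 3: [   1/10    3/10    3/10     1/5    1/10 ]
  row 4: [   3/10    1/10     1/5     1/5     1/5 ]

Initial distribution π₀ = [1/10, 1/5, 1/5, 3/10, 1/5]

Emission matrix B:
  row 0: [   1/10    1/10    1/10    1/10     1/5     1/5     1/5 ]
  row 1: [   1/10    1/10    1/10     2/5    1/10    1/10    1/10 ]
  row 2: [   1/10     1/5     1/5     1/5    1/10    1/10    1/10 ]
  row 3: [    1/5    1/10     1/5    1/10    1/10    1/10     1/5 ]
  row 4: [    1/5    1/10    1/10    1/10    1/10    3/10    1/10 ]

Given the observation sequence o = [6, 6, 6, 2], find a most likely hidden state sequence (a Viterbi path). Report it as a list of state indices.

t=0: δ = [2.000e-02, 2.000e-02, 2.000e-02, 6.000e-02, 2.000e-02]  (obs o_0=6)
t=1: δ = [1.600e-03, 1.800e-03, 1.800e-03, 2.400e-03, 6.000e-04]  ψ = [0, 3, 3, 3, 2]  (obs o_1=6)
t=2: δ = [1.280e-04, 7.200e-05, 7.200e-05, 1.080e-04, 5.400e-05]  ψ = [0, 3, 3, 2, 2]  (obs o_2=6)
t=3: δ = [5.120e-06, 3.240e-06, 6.480e-06, 4.320e-06, 2.560e-06]  ψ = [0, 3, 3, 2, 0]  (obs o_3=2)
backtrack: best end state = 2; path = [3, 2, 3, 2]

path = [3, 2, 3, 2]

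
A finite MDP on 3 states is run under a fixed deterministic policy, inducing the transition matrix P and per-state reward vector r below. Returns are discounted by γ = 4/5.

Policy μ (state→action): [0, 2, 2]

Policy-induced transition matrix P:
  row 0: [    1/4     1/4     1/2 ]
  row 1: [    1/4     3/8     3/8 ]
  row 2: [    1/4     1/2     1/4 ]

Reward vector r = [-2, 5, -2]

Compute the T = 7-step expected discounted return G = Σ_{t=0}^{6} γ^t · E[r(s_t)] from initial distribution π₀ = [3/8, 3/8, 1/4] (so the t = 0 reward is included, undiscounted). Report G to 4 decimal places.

G = 2.6063

t=0: π = [0.3750, 0.3750, 0.2500], E[r] = 0.6250, γ^t·E[r] = 0.625000, running G = 0.625000
t=1: π = [0.2500, 0.3594, 0.3906], E[r] = 0.5156, γ^t·E[r] = 0.412500, running G = 1.037500
t=2: π = [0.2500, 0.3926, 0.3574], E[r] = 0.7480, γ^t·E[r] = 0.478750, running G = 1.516250
t=3: π = [0.2500, 0.3884, 0.3616], E[r] = 0.7190, γ^t·E[r] = 0.368125, running G = 1.884375
t=4: π = [0.2500, 0.3889, 0.3611], E[r] = 0.7226, γ^t·E[r] = 0.295988, running G = 2.180363
t=5: π = [0.2500, 0.3889, 0.3611], E[r] = 0.7222, γ^t·E[r] = 0.236641, running G = 2.417004
t=6: π = [0.2500, 0.3889, 0.3611], E[r] = 0.7222, γ^t·E[r] = 0.189328, running G = 2.606332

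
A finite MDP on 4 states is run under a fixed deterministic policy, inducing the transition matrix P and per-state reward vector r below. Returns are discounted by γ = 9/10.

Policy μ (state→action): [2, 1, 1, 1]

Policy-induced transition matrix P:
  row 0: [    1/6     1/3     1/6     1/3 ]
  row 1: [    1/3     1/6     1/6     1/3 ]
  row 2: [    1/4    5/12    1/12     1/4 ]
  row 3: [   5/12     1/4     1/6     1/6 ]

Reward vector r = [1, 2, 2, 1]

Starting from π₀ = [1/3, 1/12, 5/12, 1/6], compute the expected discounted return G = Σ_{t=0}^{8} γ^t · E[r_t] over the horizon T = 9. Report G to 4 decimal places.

t=0: π = [0.3333, 0.0833, 0.4167, 0.1667], E[r] = 1.5000, γ^t·E[r] = 1.500000, running G = 1.500000
t=1: π = [0.2569, 0.3403, 0.1319, 0.2708], E[r] = 1.4722, γ^t·E[r] = 1.325000, running G = 2.825000
t=2: π = [0.3021, 0.2650, 0.1557, 0.2772], E[r] = 1.4207, γ^t·E[r] = 1.150781, running G = 3.975781
t=3: π = [0.2931, 0.2790, 0.1537, 0.2742], E[r] = 1.4327, γ^t·E[r] = 1.044457, running G = 5.020238
t=4: π = [0.2945, 0.2768, 0.1539, 0.2748], E[r] = 1.4306, γ^t·E[r] = 0.938648, running G = 5.958886
t=5: π = [0.2943, 0.2771, 0.1538, 0.2747], E[r] = 1.4310, γ^t·E[r] = 0.844971, running G = 6.803857
t=6: π = [0.2944, 0.2771, 0.1538, 0.2747], E[r] = 1.4309, γ^t·E[r] = 0.760450, running G = 7.564308
t=7: π = [0.2943, 0.2771, 0.1538, 0.2747], E[r] = 1.4309, γ^t·E[r] = 0.684408, running G = 8.248715
t=8: π = [0.2943, 0.2771, 0.1538, 0.2747], E[r] = 1.4309, γ^t·E[r] = 0.615967, running G = 8.864682

G = 8.8647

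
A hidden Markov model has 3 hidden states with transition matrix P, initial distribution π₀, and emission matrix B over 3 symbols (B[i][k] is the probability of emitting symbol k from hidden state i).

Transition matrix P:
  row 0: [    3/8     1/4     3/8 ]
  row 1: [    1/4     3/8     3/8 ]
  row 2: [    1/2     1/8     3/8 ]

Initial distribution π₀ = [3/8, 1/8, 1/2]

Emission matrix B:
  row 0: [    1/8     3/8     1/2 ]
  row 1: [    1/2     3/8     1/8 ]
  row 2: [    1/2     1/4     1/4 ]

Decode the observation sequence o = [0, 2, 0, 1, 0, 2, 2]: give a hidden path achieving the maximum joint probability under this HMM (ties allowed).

t=0: δ = [4.688e-02, 6.250e-02, 2.500e-01]  (obs o_0=0)
t=1: δ = [6.250e-02, 3.906e-03, 2.344e-02]  ψ = [2, 2, 2]  (obs o_1=2)
t=2: δ = [2.930e-03, 7.812e-03, 1.172e-02]  ψ = [0, 0, 0]  (obs o_2=0)
t=3: δ = [2.197e-03, 1.099e-03, 1.099e-03]  ψ = [2, 1, 2]  (obs o_3=1)
t=4: δ = [1.030e-04, 2.747e-04, 4.120e-04]  ψ = [0, 0, 0]  (obs o_4=0)
t=5: δ = [1.030e-04, 1.287e-05, 3.862e-05]  ψ = [2, 1, 2]  (obs o_5=2)
t=6: δ = [1.931e-05, 3.219e-06, 9.656e-06]  ψ = [0, 0, 0]  (obs o_6=2)
backtrack: best end state = 0; path = [2, 0, 2, 0, 2, 0, 0]

path = [2, 0, 2, 0, 2, 0, 0]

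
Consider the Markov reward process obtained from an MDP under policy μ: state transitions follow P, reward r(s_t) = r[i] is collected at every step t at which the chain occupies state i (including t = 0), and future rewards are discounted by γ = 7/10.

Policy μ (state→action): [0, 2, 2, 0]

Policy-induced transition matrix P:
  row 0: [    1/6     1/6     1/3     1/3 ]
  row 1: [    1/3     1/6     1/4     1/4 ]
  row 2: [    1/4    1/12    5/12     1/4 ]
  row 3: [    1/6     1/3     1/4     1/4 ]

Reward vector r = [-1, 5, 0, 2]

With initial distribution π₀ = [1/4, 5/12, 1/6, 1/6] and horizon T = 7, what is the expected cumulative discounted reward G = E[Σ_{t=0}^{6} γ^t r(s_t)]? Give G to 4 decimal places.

t=0: π = [0.2500, 0.4167, 0.1667, 0.1667], E[r] = 2.1667, γ^t·E[r] = 2.166667, running G = 2.166667
t=1: π = [0.2500, 0.1806, 0.2986, 0.2708], E[r] = 1.1944, γ^t·E[r] = 0.836111, running G = 3.002778
t=2: π = [0.2216, 0.1869, 0.3206, 0.2708], E[r] = 1.2546, γ^t·E[r] = 0.614769, running G = 3.617546
t=3: π = [0.2245, 0.1851, 0.3219, 0.2685], E[r] = 1.2378, γ^t·E[r] = 0.424582, running G = 4.042128
t=4: π = [0.2243, 0.1846, 0.3224, 0.2687], E[r] = 1.2360, γ^t·E[r] = 0.296767, running G = 4.338895
t=5: π = [0.2243, 0.1846, 0.3224, 0.2687], E[r] = 1.2360, γ^t·E[r] = 0.207741, running G = 4.546636
t=6: π = [0.2243, 0.1846, 0.3224, 0.2687], E[r] = 1.2360, γ^t·E[r] = 0.145413, running G = 4.692048

G = 4.6920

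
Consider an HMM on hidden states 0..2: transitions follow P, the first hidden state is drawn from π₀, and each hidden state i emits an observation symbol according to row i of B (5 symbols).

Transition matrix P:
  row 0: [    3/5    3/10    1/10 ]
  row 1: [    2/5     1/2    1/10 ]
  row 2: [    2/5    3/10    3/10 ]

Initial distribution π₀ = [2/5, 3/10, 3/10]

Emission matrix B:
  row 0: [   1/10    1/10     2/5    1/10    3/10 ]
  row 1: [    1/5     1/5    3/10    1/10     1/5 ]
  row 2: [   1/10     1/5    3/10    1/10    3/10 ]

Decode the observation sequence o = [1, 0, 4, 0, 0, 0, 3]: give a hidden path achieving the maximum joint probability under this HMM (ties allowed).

t=0: δ = [4.000e-02, 6.000e-02, 6.000e-02]  (obs o_0=1)
t=1: δ = [2.400e-03, 6.000e-03, 1.800e-03]  ψ = [0, 1, 2]  (obs o_1=0)
t=2: δ = [7.200e-04, 6.000e-04, 1.800e-04]  ψ = [1, 1, 1]  (obs o_2=4)
t=3: δ = [4.320e-05, 6.000e-05, 7.200e-06]  ψ = [0, 1, 0]  (obs o_3=0)
t=4: δ = [2.592e-06, 6.000e-06, 6.000e-07]  ψ = [0, 1, 1]  (obs o_4=0)
t=5: δ = [2.400e-07, 6.000e-07, 6.000e-08]  ψ = [1, 1, 1]  (obs o_5=0)
t=6: δ = [2.400e-08, 3.000e-08, 6.000e-09]  ψ = [1, 1, 1]  (obs o_6=3)
backtrack: best end state = 1; path = [1, 1, 1, 1, 1, 1, 1]

path = [1, 1, 1, 1, 1, 1, 1]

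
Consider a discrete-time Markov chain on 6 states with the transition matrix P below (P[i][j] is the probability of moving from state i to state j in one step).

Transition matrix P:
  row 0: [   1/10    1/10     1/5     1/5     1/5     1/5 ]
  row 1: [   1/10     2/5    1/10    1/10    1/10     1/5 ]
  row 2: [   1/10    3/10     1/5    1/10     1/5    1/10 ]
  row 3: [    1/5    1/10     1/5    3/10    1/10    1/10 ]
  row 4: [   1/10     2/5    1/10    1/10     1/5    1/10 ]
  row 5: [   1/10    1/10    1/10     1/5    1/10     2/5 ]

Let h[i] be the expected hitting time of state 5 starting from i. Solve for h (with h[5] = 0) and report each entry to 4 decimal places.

First-step conditioning: h[5] = 0; for i ≠ 5, h[i] = 1 + Σ_k P[i][k]·h[k].
  h[0] = 1 + 1/10·h[0] + 1/10·h[1] + 1/5·h[2] + 1/5·h[3] + 1/5·h[4]
  h[1] = 1 + 1/10·h[0] + 2/5·h[1] + 1/10·h[2] + 1/10·h[3] + 1/10·h[4]
  h[2] = 1 + 1/10·h[0] + 3/10·h[1] + 1/5·h[2] + 1/10·h[3] + 1/5·h[4]
  h[3] = 1 + 1/5·h[0] + 1/10·h[1] + 1/5·h[2] + 3/10·h[3] + 1/10·h[4]
  h[4] = 1 + 1/10·h[0] + 2/5·h[1] + 1/10·h[2] + 1/10·h[3] + 1/5·h[4]
Solving the 5×5 linear system over states ≠ 5 gives exactly h = [164/25, 158/25, 14378/2025, 14656/2025, 316/45, 0] (h[5] = 0 is the target).

h = [6.5600, 6.3200, 7.1002, 7.2375, 7.0222, 0.0000]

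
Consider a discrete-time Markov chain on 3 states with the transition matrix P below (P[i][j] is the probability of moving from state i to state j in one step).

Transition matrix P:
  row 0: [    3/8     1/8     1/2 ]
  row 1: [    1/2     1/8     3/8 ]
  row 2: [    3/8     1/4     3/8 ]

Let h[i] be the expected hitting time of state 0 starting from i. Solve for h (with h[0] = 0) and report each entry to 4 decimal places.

First-step conditioning: h[0] = 0; for i ≠ 0, h[i] = 1 + Σ_k P[i][k]·h[k].
  h[1] = 1 + 1/8·h[1] + 3/8·h[2]
  h[2] = 1 + 1/4·h[1] + 3/8·h[2]
Solving the 2×2 linear system over states ≠ 0 gives exactly h = [0, 64/29, 72/29] (h[0] = 0 is the target).

h = [0.0000, 2.2069, 2.4828]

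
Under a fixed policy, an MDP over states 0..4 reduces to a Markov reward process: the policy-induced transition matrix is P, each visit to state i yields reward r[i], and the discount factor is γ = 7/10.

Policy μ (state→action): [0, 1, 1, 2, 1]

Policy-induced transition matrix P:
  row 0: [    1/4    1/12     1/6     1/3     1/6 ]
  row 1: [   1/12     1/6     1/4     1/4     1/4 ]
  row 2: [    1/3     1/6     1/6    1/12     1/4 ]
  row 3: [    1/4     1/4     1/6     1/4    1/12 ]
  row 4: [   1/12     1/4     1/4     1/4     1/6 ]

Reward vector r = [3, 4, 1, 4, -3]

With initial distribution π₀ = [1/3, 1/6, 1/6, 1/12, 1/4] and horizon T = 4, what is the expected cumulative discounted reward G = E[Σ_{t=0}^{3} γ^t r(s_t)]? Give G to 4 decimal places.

G = 4.3718

t=0: π = [0.3333, 0.1667, 0.1667, 0.0833, 0.2500], E[r] = 1.4167, γ^t·E[r] = 1.416667, running G = 1.416667
t=1: π = [0.1944, 0.1667, 0.2014, 0.2500, 0.1875], E[r] = 1.8889, γ^t·E[r] = 1.322222, running G = 2.738889
t=2: π = [0.2078, 0.1869, 0.1962, 0.2326, 0.1765], E[r] = 1.9682, γ^t·E[r] = 0.964404, running G = 3.703293
t=3: π = [0.2058, 0.1834, 0.1970, 0.2346, 0.1792], E[r] = 1.9489, γ^t·E[r] = 0.668483, running G = 4.371776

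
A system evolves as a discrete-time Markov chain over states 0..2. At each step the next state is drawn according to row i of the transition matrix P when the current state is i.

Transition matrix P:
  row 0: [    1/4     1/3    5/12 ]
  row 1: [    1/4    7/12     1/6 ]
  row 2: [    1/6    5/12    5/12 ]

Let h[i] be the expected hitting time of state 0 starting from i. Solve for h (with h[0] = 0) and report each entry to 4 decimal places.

First-step conditioning: h[0] = 0; for i ≠ 0, h[i] = 1 + Σ_k P[i][k]·h[k].
  h[1] = 1 + 7/12·h[1] + 1/6·h[2]
  h[2] = 1 + 5/12·h[1] + 5/12·h[2]
Solving the 2×2 linear system over states ≠ 0 gives exactly h = [0, 108/25, 24/5] (h[0] = 0 is the target).

h = [0.0000, 4.3200, 4.8000]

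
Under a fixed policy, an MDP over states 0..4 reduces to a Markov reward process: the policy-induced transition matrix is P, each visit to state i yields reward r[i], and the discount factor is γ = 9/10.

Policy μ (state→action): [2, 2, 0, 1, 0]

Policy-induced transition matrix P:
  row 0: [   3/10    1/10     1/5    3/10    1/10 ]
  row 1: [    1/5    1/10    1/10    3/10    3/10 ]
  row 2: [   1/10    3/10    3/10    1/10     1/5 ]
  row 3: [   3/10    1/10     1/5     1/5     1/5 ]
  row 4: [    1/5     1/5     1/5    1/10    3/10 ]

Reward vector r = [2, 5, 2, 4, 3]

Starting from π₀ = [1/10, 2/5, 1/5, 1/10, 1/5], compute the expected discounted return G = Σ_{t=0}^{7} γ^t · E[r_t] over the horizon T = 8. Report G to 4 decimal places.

t=0: π = [0.1000, 0.4000, 0.2000, 0.1000, 0.2000], E[r] = 3.6000, γ^t·E[r] = 3.600000, running G = 3.600000
t=1: π = [0.2000, 0.1600, 0.1800, 0.2100, 0.2500], E[r] = 3.1500, γ^t·E[r] = 2.835000, running G = 6.435000
t=2: π = [0.2230, 0.1610, 0.2020, 0.1930, 0.2210], E[r] = 3.0900, γ^t·E[r] = 2.502900, running G = 8.937900
t=3: π = [0.2214, 0.1625, 0.2041, 0.1961, 0.2159], E[r] = 3.0956, γ^t·E[r] = 2.256692, running G = 11.194592
t=4: π = [0.2213, 0.1624, 0.2042, 0.1964, 0.2157], E[r] = 3.0957, γ^t·E[r] = 2.031095, running G = 13.225688
t=5: π = [0.2214, 0.1624, 0.2042, 0.1964, 0.2157], E[r] = 3.0957, γ^t·E[r] = 1.827957, running G = 15.053645
t=6: π = [0.2214, 0.1624, 0.2042, 0.1964, 0.2157], E[r] = 3.0957, γ^t·E[r] = 1.645162, running G = 16.698806
t=7: π = [0.2214, 0.1624, 0.2042, 0.1964, 0.2157], E[r] = 3.0957, γ^t·E[r] = 1.480645, running G = 18.179452

G = 18.1795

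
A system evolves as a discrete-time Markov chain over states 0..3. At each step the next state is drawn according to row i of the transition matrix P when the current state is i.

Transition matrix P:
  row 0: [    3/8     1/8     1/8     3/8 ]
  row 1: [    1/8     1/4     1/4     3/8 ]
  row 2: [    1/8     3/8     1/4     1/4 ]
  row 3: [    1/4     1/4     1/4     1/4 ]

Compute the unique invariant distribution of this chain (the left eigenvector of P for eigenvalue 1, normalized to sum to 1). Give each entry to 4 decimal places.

Balance equations π_j = Σ_i π_i·P[i][j]:
  π_0 = 3/8·π_0 + 1/8·π_1 + 1/8·π_2 + 1/4·π_3
  π_1 = 1/8·π_0 + 1/4·π_1 + 3/8·π_2 + 1/4·π_3
  π_2 = 1/8·π_0 + 1/4·π_1 + 1/4·π_2 + 1/4·π_3
  normalize: π_0 + π_1 + π_2 + π_3 = 1
Solving the linear system gives exactly π = [94/431, 108/431, 96/431, 133/431].

π = [0.2181, 0.2506, 0.2227, 0.3086]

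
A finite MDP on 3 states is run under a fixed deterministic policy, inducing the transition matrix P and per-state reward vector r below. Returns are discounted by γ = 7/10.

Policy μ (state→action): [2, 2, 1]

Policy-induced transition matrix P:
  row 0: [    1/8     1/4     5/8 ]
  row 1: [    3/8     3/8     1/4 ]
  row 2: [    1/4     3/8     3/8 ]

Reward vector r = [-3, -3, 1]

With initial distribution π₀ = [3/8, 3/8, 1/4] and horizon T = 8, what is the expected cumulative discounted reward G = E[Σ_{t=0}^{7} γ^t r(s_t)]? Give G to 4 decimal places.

t=0: π = [0.3750, 0.3750, 0.2500], E[r] = -2.0000, γ^t·E[r] = -2.000000, running G = -2.000000
t=1: π = [0.2500, 0.3281, 0.4219], E[r] = -1.3125, γ^t·E[r] = -0.918750, running G = -2.918750
t=2: π = [0.2598, 0.3438, 0.3965], E[r] = -1.4141, γ^t·E[r] = -0.692891, running G = -3.611641
t=3: π = [0.2605, 0.3425, 0.3970], E[r] = -1.4121, γ^t·E[r] = -0.484354, running G = -4.095994
t=4: π = [0.2603, 0.3424, 0.3973], E[r] = -1.4108, γ^t·E[r] = -0.338725, running G = -4.434719
t=5: π = [0.2603, 0.3425, 0.3973], E[r] = -1.4110, γ^t·E[r] = -0.237141, running G = -4.671860
t=6: π = [0.2603, 0.3425, 0.3973], E[r] = -1.4110, γ^t·E[r] = -0.165998, running G = -4.837858
t=7: π = [0.2603, 0.3425, 0.3973], E[r] = -1.4110, γ^t·E[r] = -0.116199, running G = -4.954057

G = -4.9541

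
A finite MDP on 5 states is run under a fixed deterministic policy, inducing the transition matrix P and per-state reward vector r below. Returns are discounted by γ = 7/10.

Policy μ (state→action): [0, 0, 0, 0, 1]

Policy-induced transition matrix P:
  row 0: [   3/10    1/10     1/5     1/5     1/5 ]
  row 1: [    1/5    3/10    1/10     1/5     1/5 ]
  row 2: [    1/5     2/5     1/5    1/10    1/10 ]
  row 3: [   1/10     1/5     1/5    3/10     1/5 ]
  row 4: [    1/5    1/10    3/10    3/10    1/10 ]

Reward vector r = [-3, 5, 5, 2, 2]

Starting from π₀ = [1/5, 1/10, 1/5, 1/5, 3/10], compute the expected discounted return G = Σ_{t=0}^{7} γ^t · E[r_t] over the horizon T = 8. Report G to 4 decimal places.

G = 6.7592

t=0: π = [0.2000, 0.1000, 0.2000, 0.2000, 0.3000], E[r] = 1.9000, γ^t·E[r] = 1.900000, running G = 1.900000
t=1: π = [0.2000, 0.2000, 0.2200, 0.2300, 0.1500], E[r] = 2.2600, γ^t·E[r] = 1.582000, running G = 3.482000
t=2: π = [0.1970, 0.2290, 0.1950, 0.2160, 0.1630], E[r] = 2.2870, γ^t·E[r] = 1.120630, running G = 4.602630
t=3: π = [0.1981, 0.2259, 0.1934, 0.2184, 0.1642], E[r] = 2.2674, γ^t·E[r] = 0.777718, running G = 5.380348
t=4: π = [0.1980, 0.2250, 0.1938, 0.2189, 0.1642], E[r] = 2.2668, γ^t·E[r] = 0.544249, running G = 5.924597
t=5: π = [0.1979, 0.2250, 0.1939, 0.2189, 0.1642], E[r] = 2.2674, γ^t·E[r] = 0.381079, running G = 6.305676
t=6: π = [0.1979, 0.2251, 0.1939, 0.2189, 0.1642], E[r] = 2.2675, γ^t·E[r] = 0.266768, running G = 6.572445
t=7: π = [0.1979, 0.2251, 0.1939, 0.2189, 0.1642], E[r] = 2.2675, γ^t·E[r] = 0.186738, running G = 6.759182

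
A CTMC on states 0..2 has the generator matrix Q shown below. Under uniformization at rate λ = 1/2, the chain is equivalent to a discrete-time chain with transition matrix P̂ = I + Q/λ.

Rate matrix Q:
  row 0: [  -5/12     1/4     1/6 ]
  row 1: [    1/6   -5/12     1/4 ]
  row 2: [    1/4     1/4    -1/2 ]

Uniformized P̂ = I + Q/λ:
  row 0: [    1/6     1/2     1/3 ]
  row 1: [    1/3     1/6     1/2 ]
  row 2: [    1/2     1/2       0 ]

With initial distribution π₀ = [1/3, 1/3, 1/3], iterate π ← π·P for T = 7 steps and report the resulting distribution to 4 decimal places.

t=0: π = [0.3333, 0.3333, 0.3333]
t=1: π = [0.3333, 0.3889, 0.2778]
t=2: π = [0.3241, 0.3704, 0.3056]
t=3: π = [0.3302, 0.3765, 0.2932]
t=4: π = [0.3272, 0.3745, 0.2984]
t=5: π = [0.3285, 0.3752, 0.2963]
t=6: π = [0.3280, 0.3749, 0.2971]
t=7: π = [0.3282, 0.3750, 0.2968]

π = [0.3282, 0.3750, 0.2968]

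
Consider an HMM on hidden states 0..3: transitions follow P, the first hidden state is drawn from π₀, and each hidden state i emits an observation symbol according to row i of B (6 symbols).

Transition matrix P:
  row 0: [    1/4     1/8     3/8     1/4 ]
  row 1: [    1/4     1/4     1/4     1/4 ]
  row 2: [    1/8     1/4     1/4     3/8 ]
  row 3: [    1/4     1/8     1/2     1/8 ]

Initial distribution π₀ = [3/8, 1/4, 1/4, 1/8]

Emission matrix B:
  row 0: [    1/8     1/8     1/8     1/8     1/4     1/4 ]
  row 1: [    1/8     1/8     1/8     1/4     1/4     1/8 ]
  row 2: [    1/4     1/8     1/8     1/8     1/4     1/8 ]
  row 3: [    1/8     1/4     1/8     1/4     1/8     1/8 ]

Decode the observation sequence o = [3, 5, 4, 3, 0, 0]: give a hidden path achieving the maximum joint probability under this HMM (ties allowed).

path = [1, 0, 2, 3, 2, 2]

t=0: δ = [4.688e-02, 6.250e-02, 3.125e-02, 3.125e-02]  (obs o_0=3)
t=1: δ = [3.906e-03, 1.953e-03, 2.197e-03, 1.953e-03]  ψ = [1, 1, 0, 1]  (obs o_1=5)
t=2: δ = [2.441e-04, 1.373e-04, 3.662e-04, 1.221e-04]  ψ = [0, 2, 0, 0]  (obs o_2=4)
t=3: δ = [7.629e-06, 2.289e-05, 1.144e-05, 3.433e-05]  ψ = [0, 2, 0, 2]  (obs o_3=3)
t=4: δ = [1.073e-06, 7.153e-07, 4.292e-06, 7.153e-07]  ψ = [3, 1, 3, 1]  (obs o_4=0)
t=5: δ = [6.706e-08, 1.341e-07, 2.682e-07, 2.012e-07]  ψ = [2, 2, 2, 2]  (obs o_5=0)
backtrack: best end state = 2; path = [1, 0, 2, 3, 2, 2]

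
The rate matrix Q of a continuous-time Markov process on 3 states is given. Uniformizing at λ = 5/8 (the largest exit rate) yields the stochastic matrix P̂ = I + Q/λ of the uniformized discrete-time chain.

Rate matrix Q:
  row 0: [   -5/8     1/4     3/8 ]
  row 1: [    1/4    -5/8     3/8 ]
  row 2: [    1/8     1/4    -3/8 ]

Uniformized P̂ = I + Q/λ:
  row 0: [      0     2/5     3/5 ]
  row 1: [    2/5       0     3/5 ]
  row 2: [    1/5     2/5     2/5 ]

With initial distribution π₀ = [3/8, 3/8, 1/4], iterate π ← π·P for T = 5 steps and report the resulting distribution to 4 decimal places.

π = [0.2151, 0.2848, 0.5001]

t=0: π = [0.3750, 0.3750, 0.2500]
t=1: π = [0.2000, 0.2500, 0.5500]
t=2: π = [0.2100, 0.3000, 0.4900]
t=3: π = [0.2180, 0.2800, 0.5020]
t=4: π = [0.2124, 0.2880, 0.4996]
t=5: π = [0.2151, 0.2848, 0.5001]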